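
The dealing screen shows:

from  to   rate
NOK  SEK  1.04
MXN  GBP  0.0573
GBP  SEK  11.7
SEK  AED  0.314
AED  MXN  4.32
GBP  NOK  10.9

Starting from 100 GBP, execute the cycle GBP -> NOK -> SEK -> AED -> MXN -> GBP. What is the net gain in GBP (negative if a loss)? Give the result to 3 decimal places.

-11.889

100 GBP × 10.9 = 1090 NOK
1090 NOK × 1.04 = 1133.6 SEK
1133.6 SEK × 0.314 = 355.9504 AED
355.9504 AED × 4.32 = 1537.705728 MXN
1537.705728 MXN × 0.0573 = 88.1105382144 GBP
Net change: 88.1105382144 − 100 = -11.8894617856 GBP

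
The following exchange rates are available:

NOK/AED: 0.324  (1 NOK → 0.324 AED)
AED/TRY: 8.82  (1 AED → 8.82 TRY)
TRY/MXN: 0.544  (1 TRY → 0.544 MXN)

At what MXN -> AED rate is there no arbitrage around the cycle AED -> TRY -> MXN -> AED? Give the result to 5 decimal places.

0.20842

Known legs of the cycle: 8.82 × 0.544 = 4.79808
For no arbitrage the full-cycle product must be 1, so the missing rate is 1 / 4.79808 ≈ 0.2084167.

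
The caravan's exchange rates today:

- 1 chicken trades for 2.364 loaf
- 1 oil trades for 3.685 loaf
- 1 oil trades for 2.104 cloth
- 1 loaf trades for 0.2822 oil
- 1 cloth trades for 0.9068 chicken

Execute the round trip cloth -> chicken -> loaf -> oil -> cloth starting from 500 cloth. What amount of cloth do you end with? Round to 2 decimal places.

500 cloth × 0.9068 = 453.4 chicken
453.4 chicken × 2.364 = 1071.8376 loaf
1071.8376 loaf × 0.2822 = 302.47257072 oil
302.47257072 oil × 2.104 = 636.40228879488 cloth

636.40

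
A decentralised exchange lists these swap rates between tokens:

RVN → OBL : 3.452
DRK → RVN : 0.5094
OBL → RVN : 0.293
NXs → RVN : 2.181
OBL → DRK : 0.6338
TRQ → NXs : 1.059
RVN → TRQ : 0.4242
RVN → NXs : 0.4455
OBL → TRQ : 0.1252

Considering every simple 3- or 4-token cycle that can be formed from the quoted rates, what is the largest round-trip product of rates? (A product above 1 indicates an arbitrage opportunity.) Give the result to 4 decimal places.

DRK→RVN→OBL→DRK: 0.5094 × 3.452 × 0.6338 = 1.11450
TRQ→NXs→RVN→OBL→TRQ: 1.059 × 2.181 × 3.452 × 0.1252 = 0.99822
TRQ→NXs→RVN→TRQ: 1.059 × 2.181 × 0.4242 = 0.97977
Maximum is DRK→RVN→OBL→DRK at 1.1145; arbitrage exists.

1.1145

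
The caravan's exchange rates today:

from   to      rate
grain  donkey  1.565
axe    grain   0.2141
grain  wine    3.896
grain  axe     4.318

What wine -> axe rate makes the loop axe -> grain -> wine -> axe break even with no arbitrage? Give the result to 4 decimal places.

1.1988

Known legs of the cycle: 0.2141 × 3.896 = 0.8341336
For no arbitrage the full-cycle product must be 1, so the missing rate is 1 / 0.8341336 ≈ 1.198849.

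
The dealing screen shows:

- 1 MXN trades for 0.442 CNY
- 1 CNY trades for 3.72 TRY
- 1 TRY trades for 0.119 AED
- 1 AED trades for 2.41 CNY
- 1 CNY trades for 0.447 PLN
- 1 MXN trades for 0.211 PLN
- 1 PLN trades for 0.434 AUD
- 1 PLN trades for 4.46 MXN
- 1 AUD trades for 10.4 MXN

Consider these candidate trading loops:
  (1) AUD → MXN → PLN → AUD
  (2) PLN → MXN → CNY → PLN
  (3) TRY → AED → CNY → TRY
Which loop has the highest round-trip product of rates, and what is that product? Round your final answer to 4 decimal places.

(1) 10.4 × 0.211 × 0.434 = 0.95237
(2) 4.46 × 0.442 × 0.447 = 0.88118
(3) 0.119 × 2.41 × 3.72 = 1.06686
Highest is cycle (3) at 1.0669 (>1, arbitrage).

1.0669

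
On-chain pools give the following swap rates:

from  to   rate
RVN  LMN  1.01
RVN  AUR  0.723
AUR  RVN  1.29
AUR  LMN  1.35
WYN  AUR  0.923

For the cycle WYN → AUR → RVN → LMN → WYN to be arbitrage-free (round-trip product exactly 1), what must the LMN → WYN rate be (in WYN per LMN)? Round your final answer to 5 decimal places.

0.83155

Known legs of the cycle: 0.923 × 1.29 × 1.01 = 1.2025767
For no arbitrage the full-cycle product must be 1, so the missing rate is 1 / 1.2025767 ≈ 0.8315478.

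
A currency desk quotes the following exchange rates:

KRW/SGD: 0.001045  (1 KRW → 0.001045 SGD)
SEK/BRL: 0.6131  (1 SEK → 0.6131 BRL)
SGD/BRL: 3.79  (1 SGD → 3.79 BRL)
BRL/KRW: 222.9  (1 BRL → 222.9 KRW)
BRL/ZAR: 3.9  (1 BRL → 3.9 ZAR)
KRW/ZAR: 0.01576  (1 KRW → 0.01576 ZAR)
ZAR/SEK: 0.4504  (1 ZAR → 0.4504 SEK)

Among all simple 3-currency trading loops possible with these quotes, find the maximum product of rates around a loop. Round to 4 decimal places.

1.0769

ZAR→SEK→BRL→ZAR: 0.4504 × 0.6131 × 3.9 = 1.07695
SGD→BRL→KRW→SGD: 3.79 × 222.9 × 0.001045 = 0.88281
Maximum is ZAR→SEK→BRL→ZAR at 1.0769; arbitrage exists.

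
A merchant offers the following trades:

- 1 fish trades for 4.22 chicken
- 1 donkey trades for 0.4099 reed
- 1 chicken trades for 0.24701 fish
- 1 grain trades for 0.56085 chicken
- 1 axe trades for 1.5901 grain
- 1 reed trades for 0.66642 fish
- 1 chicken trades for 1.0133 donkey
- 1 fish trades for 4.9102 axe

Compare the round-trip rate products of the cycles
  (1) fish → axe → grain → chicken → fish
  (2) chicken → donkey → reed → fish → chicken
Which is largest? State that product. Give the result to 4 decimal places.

(1) 4.9102 × 1.5901 × 0.56085 × 0.24701 = 1.08165
(2) 1.0133 × 0.4099 × 0.66642 × 4.22 = 1.16809
Highest is cycle (2) at 1.1681 (>1, arbitrage).

1.1681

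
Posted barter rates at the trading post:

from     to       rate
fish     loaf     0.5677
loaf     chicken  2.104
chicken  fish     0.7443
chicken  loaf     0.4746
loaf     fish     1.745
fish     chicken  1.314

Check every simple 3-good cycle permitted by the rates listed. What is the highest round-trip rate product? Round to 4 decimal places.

loaf→fish→chicken→loaf: 1.745 × 1.314 × 0.4746 = 1.08822
loaf→chicken→fish→loaf: 2.104 × 0.7443 × 0.5677 = 0.88902
Maximum is loaf→fish→chicken→loaf at 1.0882; arbitrage exists.

1.0882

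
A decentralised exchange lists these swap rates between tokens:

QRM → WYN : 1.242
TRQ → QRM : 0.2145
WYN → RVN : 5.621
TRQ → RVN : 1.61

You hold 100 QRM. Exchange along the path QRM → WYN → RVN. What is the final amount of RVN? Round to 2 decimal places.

698.13

100 QRM × 1.242 = 124.2 WYN
124.2 WYN × 5.621 = 698.1282 RVN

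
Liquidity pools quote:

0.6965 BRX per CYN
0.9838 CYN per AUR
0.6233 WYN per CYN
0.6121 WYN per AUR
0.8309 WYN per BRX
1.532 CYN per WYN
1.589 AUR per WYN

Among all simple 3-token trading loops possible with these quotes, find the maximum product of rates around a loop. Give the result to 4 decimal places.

AUR→CYN→WYN→AUR: 0.9838 × 0.6233 × 1.589 = 0.97438
BRX→WYN→CYN→BRX: 0.8309 × 1.532 × 0.6965 = 0.88660
Maximum is AUR→CYN→WYN→AUR at 0.9744; no arbitrage — every cycle loses value.

0.9744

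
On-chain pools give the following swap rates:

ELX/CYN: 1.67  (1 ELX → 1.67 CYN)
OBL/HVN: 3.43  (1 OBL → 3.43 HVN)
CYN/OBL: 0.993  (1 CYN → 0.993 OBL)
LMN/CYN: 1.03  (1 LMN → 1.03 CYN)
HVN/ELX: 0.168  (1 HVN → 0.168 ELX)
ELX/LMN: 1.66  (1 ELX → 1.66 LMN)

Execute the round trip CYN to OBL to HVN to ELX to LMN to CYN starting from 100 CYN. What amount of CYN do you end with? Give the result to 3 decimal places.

97.836

100 CYN × 0.993 = 99.3 OBL
99.3 OBL × 3.43 = 340.599 HVN
340.599 HVN × 0.168 = 57.220632 ELX
57.220632 ELX × 1.66 = 94.98624912 LMN
94.98624912 LMN × 1.03 = 97.8358365936 CYN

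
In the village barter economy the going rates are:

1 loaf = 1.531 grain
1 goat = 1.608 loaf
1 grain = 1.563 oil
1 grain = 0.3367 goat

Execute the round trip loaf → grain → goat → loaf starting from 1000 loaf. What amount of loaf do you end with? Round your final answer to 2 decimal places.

828.90

1000 loaf × 1.531 = 1531 grain
1531 grain × 0.3367 = 515.4877 goat
515.4877 goat × 1.608 = 828.9042216 loaf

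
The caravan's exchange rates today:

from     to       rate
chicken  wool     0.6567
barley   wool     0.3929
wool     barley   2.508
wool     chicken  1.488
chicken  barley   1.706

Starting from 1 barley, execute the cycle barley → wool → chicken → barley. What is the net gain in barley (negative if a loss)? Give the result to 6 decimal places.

1 barley × 0.3929 = 0.3929 wool
0.3929 wool × 1.488 = 0.5846352 chicken
0.5846352 chicken × 1.706 = 0.9973876512 barley
Net change: 0.9973876512 − 1 = -0.0026123488 barley

-0.002612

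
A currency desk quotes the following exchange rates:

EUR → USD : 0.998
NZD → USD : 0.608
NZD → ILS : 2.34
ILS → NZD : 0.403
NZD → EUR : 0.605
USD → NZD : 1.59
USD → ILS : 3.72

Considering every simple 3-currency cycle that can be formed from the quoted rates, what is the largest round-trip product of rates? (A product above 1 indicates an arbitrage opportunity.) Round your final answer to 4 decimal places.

0.9600

NZD→EUR→USD→NZD: 0.605 × 0.998 × 1.59 = 0.96003
NZD→USD→ILS→NZD: 0.608 × 3.72 × 0.403 = 0.91149
Maximum is NZD→EUR→USD→NZD at 0.9600; no arbitrage — every cycle loses value.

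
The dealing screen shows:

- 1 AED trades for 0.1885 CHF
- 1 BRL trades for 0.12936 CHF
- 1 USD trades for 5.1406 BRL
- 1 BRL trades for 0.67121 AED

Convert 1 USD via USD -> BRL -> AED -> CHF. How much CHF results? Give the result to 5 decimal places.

0.65040

1 USD × 5.1406 = 5.1406 BRL
5.1406 BRL × 0.67121 = 3.450422126 AED
3.450422126 AED × 0.1885 = 0.650404570751 CHF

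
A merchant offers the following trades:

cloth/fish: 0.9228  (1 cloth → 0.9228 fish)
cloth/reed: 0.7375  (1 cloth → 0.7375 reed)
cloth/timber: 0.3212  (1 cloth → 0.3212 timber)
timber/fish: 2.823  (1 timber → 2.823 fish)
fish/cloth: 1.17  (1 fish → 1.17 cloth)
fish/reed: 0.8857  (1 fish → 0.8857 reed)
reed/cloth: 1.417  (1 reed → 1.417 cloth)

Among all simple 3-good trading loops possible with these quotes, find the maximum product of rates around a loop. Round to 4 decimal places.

1.1581

cloth→fish→reed→cloth: 0.9228 × 0.8857 × 1.417 = 1.15815
cloth→timber→fish→cloth: 0.3212 × 2.823 × 1.17 = 1.06089
Maximum is cloth→fish→reed→cloth at 1.1581; arbitrage exists.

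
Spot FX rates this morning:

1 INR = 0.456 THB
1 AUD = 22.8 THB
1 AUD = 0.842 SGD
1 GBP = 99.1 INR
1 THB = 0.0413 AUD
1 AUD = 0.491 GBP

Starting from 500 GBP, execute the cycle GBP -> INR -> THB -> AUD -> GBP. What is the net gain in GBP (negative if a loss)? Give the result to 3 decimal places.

500 GBP × 99.1 = 49550 INR
49550 INR × 0.456 = 22594.8 THB
22594.8 THB × 0.0413 = 933.16524 AUD
933.16524 AUD × 0.491 = 458.18413284 GBP
Net change: 458.18413284 − 500 = -41.81586716 GBP

-41.816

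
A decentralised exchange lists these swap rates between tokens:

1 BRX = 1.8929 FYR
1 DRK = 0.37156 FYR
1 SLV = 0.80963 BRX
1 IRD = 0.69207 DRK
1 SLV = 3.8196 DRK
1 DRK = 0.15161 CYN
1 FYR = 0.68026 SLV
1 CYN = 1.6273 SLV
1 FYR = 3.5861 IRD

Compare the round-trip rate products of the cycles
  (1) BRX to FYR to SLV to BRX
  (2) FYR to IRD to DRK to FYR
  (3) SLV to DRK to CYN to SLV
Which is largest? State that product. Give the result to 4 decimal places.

(1) 1.8929 × 0.68026 × 0.80963 = 1.04253
(2) 3.5861 × 0.69207 × 0.37156 = 0.92215
(3) 3.8196 × 0.15161 × 1.6273 = 0.94235
Highest is cycle (1) at 1.0425 (>1, arbitrage).

1.0425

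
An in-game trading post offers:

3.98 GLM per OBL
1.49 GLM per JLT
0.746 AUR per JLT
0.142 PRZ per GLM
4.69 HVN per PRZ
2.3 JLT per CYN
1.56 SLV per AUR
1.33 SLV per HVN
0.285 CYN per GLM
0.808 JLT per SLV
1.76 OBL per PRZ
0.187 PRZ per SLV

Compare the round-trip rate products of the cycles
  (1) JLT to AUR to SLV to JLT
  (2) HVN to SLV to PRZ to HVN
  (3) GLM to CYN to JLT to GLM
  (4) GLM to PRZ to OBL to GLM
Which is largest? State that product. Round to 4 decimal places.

(1) 0.746 × 1.56 × 0.808 = 0.94032
(2) 1.33 × 0.187 × 4.69 = 1.16645
(3) 0.285 × 2.3 × 1.49 = 0.97670
(4) 0.142 × 1.76 × 3.98 = 0.99468
Highest is cycle (2) at 1.1664 (>1, arbitrage).

1.1664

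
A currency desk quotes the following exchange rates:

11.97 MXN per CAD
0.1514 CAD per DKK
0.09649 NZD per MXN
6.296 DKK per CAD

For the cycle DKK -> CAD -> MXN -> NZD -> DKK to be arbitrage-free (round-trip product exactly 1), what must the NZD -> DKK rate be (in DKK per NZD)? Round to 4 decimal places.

Known legs of the cycle: 0.1514 × 11.97 × 0.09649 = 0.17486477442
For no arbitrage the full-cycle product must be 1, so the missing rate is 1 / 0.17486477442 ≈ 5.718705.

5.7187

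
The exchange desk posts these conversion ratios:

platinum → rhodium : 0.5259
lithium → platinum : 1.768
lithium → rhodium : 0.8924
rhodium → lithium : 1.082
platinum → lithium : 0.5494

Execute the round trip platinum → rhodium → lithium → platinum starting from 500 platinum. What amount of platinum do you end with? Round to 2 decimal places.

500 platinum × 0.5259 = 262.95 rhodium
262.95 rhodium × 1.082 = 284.5119 lithium
284.5119 lithium × 1.768 = 503.0170392 platinum

503.02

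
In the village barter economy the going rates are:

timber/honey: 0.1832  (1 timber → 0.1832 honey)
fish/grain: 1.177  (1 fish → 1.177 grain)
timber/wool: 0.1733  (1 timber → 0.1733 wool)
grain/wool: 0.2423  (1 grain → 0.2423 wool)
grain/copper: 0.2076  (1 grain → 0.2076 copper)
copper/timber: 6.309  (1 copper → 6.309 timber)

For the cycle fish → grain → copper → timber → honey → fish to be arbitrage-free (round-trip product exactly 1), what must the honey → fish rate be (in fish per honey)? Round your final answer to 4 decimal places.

Known legs of the cycle: 1.177 × 0.2076 × 6.309 × 0.1832 = 0.28241633239776
For no arbitrage the full-cycle product must be 1, so the missing rate is 1 / 0.28241633239776 ≈ 3.540872.

3.5409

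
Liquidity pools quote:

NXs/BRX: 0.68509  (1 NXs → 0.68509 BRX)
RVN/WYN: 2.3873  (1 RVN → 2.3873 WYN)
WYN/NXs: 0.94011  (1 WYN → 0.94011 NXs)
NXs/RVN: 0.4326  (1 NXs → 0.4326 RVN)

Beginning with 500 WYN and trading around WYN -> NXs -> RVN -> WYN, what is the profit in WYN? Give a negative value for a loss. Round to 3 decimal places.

500 WYN × 0.94011 = 470.055 NXs
470.055 NXs × 0.4326 = 203.345793 RVN
203.345793 RVN × 2.3873 = 485.4474116289 WYN
Net change: 485.4474116289 − 500 = -14.5525883711 WYN

-14.553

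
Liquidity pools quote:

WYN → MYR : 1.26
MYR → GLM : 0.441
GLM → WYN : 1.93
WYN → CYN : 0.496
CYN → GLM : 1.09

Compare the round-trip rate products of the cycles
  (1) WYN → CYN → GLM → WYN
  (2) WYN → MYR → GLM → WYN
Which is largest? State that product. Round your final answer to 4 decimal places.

1.0724

(1) 0.496 × 1.09 × 1.93 = 1.04344
(2) 1.26 × 0.441 × 1.93 = 1.07242
Highest is cycle (2) at 1.0724 (>1, arbitrage).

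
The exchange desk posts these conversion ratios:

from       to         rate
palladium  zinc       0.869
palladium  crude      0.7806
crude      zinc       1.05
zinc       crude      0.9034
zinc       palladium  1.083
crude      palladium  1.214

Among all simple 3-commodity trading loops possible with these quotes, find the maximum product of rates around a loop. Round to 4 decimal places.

crude→palladium→zinc→crude: 1.214 × 0.869 × 0.9034 = 0.95306
crude→zinc→palladium→crude: 1.05 × 1.083 × 0.7806 = 0.88766
Maximum is crude→palladium→zinc→crude at 0.9531; no arbitrage — every cycle loses value.

0.9531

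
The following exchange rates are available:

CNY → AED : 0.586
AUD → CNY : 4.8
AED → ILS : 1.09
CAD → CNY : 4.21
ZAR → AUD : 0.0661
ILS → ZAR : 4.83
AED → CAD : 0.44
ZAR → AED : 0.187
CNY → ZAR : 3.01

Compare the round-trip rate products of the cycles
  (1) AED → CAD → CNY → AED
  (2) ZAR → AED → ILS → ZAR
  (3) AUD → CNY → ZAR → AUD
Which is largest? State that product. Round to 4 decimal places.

(1) 0.44 × 4.21 × 0.586 = 1.08551
(2) 0.187 × 1.09 × 4.83 = 0.98450
(3) 4.8 × 3.01 × 0.0661 = 0.95501
Highest is cycle (1) at 1.0855 (>1, arbitrage).

1.0855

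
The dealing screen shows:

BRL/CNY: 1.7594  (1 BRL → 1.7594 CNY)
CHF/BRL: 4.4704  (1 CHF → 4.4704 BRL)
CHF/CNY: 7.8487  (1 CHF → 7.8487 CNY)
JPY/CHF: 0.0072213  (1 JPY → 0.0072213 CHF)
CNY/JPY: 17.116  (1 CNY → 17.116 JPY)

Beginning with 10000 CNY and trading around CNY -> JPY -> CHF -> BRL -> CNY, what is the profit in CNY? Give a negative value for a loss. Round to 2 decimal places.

10000 CNY × 17.116 = 171160 JPY
171160 JPY × 0.0072213 = 1235.997708 CHF
1235.997708 CHF × 4.4704 = 5525.4041538432 BRL
5525.4041538432 BRL × 1.7594 = 9721.39606827172608 CNY
Net change: 9721.39606827172608 − 10000 = -278.60393172827392 CNY

-278.60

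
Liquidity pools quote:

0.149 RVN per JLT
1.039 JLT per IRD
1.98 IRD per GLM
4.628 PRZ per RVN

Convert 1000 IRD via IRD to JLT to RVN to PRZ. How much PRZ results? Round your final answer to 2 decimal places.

1000 IRD × 1.039 = 1039 JLT
1039 JLT × 0.149 = 154.811 RVN
154.811 RVN × 4.628 = 716.465308 PRZ

716.47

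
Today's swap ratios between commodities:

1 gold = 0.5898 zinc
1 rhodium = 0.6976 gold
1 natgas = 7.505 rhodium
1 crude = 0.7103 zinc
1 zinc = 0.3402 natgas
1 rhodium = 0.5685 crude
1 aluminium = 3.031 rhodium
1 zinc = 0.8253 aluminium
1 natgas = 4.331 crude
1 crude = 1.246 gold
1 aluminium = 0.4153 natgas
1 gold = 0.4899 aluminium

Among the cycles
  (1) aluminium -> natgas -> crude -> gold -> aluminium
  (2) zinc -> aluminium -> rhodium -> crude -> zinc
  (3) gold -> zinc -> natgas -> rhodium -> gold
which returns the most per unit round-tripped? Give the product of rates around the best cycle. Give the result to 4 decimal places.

(1) 0.4153 × 4.331 × 1.246 × 0.4899 = 1.09793
(2) 0.8253 × 3.031 × 0.5685 × 0.7103 = 1.01011
(3) 0.5898 × 0.3402 × 7.505 × 0.6976 = 1.05050
Highest is cycle (1) at 1.0979 (>1, arbitrage).

1.0979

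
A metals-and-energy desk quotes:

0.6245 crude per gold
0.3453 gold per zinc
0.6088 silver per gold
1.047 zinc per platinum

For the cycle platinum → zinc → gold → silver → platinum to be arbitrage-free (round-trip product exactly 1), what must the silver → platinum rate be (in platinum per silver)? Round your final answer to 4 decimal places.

Known legs of the cycle: 1.047 × 0.3453 × 0.6088 = 0.22009891608
For no arbitrage the full-cycle product must be 1, so the missing rate is 1 / 0.22009891608 ≈ 4.543412.

4.5434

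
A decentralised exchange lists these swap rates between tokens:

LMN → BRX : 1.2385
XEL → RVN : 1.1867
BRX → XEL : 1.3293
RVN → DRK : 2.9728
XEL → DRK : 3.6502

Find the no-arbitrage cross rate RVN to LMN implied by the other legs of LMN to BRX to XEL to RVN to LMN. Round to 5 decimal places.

Known legs of the cycle: 1.2385 × 1.3293 × 1.1867 = 1.953709363935
For no arbitrage the full-cycle product must be 1, so the missing rate is 1 / 1.953709363935 ≈ 0.5118469.

0.51185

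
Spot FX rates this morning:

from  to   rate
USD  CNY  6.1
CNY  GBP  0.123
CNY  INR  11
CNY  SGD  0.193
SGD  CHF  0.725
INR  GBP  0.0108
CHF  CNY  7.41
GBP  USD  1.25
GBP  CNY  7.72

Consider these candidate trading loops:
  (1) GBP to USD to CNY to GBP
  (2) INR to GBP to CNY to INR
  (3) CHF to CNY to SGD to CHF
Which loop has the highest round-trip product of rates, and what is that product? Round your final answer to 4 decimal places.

(1) 1.25 × 6.1 × 0.123 = 0.93788
(2) 0.0108 × 7.72 × 11 = 0.91714
(3) 7.41 × 0.193 × 0.725 = 1.03684
Highest is cycle (3) at 1.0368 (>1, arbitrage).

1.0368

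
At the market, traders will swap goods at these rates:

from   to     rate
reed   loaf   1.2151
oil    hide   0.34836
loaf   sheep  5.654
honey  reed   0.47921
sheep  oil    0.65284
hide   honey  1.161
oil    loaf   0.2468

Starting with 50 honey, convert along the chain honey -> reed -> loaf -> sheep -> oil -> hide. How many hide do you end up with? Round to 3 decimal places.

50 honey × 0.47921 = 23.9605 reed
23.9605 reed × 1.2151 = 29.11440355 loaf
29.11440355 loaf × 5.654 = 164.6128376717 sheep
164.6128376717 sheep × 0.65284 = 107.465844945592628 oil
107.465844945592628 oil × 0.34836 = 37.43680174524664789008 hide

37.437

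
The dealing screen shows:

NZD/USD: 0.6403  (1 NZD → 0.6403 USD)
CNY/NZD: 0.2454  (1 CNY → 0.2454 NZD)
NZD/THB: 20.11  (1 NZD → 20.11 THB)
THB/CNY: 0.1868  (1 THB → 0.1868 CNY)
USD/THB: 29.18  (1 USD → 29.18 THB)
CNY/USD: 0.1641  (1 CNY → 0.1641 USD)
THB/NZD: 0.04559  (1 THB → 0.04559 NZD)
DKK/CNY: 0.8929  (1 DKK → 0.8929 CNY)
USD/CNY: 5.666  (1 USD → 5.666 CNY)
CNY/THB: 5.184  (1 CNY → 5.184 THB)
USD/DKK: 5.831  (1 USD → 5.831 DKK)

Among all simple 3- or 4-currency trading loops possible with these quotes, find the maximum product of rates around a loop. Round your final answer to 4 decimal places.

CNY→NZD→THB→CNY: 0.2454 × 20.11 × 0.1868 = 0.92186
CNY→USD→THB→CNY: 0.1641 × 29.18 × 0.1868 = 0.89448
CNY→NZD→USD→CNY: 0.2454 × 0.6403 × 5.666 = 0.89030
CNY→THB→NZD→USD→CNY: 5.184 × 0.04559 × 0.6403 × 5.666 = 0.85742
CNY→NZD→USD→THB→CNY: 0.2454 × 0.6403 × 29.18 × 0.1868 = 0.85649
CNY→USD→DKK→CNY: 0.1641 × 5.831 × 0.8929 = 0.85439
THB→NZD→USD→THB: 0.04559 × 0.6403 × 29.18 = 0.85180
CNY→NZD→USD→DKK→CNY: 0.2454 × 0.6403 × 5.831 × 0.8929 = 0.81810
Maximum is CNY→NZD→THB→CNY at 0.9219; no arbitrage — every cycle loses value.

0.9219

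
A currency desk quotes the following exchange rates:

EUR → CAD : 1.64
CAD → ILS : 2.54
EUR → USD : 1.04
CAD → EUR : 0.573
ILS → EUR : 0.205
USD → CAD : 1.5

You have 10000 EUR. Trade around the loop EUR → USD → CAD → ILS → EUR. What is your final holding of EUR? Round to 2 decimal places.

10000 EUR × 1.04 = 10400 USD
10400 USD × 1.5 = 15600 CAD
15600 CAD × 2.54 = 39624 ILS
39624 ILS × 0.205 = 8122.92 EUR

8122.92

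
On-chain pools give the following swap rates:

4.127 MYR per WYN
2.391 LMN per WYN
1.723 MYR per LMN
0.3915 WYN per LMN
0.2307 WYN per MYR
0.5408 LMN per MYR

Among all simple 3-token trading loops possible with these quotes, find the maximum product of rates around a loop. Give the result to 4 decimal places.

0.9504

WYN→LMN→MYR→WYN: 2.391 × 1.723 × 0.2307 = 0.95041
WYN→MYR→LMN→WYN: 4.127 × 0.5408 × 0.3915 = 0.87378
Maximum is WYN→LMN→MYR→WYN at 0.9504; no arbitrage — every cycle loses value.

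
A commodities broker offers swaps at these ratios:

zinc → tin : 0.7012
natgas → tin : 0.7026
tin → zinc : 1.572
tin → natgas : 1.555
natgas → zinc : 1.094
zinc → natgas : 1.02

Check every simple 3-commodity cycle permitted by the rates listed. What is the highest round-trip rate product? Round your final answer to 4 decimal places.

zinc→tin→natgas→zinc: 0.7012 × 1.555 × 1.094 = 1.19286
zinc→natgas→tin→zinc: 1.02 × 0.7026 × 1.572 = 1.12658
Maximum is zinc→tin→natgas→zinc at 1.1929; arbitrage exists.

1.1929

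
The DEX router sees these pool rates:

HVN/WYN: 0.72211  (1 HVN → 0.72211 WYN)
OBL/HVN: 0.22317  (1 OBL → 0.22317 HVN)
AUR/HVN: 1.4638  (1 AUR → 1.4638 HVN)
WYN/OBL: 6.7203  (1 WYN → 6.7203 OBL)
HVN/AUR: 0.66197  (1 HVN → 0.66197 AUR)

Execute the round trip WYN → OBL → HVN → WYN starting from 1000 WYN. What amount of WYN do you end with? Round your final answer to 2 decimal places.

1000 WYN × 6.7203 = 6720.3 OBL
6720.3 OBL × 0.22317 = 1499.769351 HVN
1499.769351 HVN × 0.72211 = 1082.99844605061 WYN

1083.00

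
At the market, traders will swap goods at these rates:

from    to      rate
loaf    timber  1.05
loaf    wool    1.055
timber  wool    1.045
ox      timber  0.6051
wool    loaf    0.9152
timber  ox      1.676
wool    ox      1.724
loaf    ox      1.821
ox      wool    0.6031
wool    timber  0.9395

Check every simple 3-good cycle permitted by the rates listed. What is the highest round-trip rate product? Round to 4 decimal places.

1.0901

wool→ox→timber→wool: 1.724 × 0.6051 × 1.045 = 1.09014
loaf→ox→wool→loaf: 1.821 × 0.6031 × 0.9152 = 1.00511
loaf→timber→wool→loaf: 1.05 × 1.045 × 0.9152 = 1.00420
wool→timber→ox→wool: 0.9395 × 1.676 × 0.6031 = 0.94964
Maximum is wool→ox→timber→wool at 1.0901; arbitrage exists.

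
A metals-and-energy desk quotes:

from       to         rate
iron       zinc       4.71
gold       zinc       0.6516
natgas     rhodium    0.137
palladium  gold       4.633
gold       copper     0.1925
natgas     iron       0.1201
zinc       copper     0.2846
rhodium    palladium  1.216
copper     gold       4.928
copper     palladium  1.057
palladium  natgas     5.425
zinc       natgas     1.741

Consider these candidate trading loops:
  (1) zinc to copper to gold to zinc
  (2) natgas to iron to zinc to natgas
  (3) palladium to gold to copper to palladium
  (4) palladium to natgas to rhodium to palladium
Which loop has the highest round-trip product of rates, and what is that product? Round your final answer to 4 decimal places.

(1) 0.2846 × 4.928 × 0.6516 = 0.91387
(2) 0.1201 × 4.71 × 1.741 = 0.98483
(3) 4.633 × 0.1925 × 1.057 = 0.94269
(4) 5.425 × 0.137 × 1.216 = 0.90376
Highest is cycle (2) at 0.9848 (≤1, no arbitrage).

0.9848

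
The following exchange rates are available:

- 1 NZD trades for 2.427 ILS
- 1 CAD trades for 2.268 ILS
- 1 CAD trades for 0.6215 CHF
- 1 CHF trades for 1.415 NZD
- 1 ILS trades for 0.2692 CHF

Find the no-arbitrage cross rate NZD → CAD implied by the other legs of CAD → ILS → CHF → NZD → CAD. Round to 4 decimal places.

Known legs of the cycle: 2.268 × 0.2692 × 1.415 = 0.863922024
For no arbitrage the full-cycle product must be 1, so the missing rate is 1 / 0.863922024 ≈ 1.157512.

1.1575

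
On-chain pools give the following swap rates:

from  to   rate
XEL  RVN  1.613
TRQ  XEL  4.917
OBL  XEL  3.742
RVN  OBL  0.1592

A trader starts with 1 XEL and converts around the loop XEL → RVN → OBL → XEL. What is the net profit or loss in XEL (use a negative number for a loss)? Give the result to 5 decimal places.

-0.03909

1 XEL × 1.613 = 1.613 RVN
1.613 RVN × 0.1592 = 0.2567896 OBL
0.2567896 OBL × 3.742 = 0.9609066832 XEL
Net change: 0.9609066832 − 1 = -0.0390933168 XEL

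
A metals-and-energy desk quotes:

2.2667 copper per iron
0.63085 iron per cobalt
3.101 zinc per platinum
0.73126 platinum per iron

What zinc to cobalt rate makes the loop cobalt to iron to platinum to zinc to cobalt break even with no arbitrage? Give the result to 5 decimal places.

Known legs of the cycle: 0.63085 × 0.73126 × 3.101 = 1.430538965471
For no arbitrage the full-cycle product must be 1, so the missing rate is 1 / 1.430538965471 ≈ 0.6990372.

0.69904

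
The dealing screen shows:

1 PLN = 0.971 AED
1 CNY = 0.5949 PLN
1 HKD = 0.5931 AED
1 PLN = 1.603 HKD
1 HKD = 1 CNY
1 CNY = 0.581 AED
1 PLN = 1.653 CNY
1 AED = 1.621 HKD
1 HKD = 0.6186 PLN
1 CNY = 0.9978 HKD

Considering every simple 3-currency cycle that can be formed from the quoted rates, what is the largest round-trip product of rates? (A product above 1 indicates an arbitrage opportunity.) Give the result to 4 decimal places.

1.0203

HKD→PLN→CNY→HKD: 0.6186 × 1.653 × 0.9978 = 1.02030
AED→HKD→PLN→AED: 1.621 × 0.6186 × 0.971 = 0.97367
HKD→CNY→PLN→HKD: 1 × 0.5949 × 1.603 = 0.95362
AED→HKD→CNY→AED: 1.621 × 1 × 0.581 = 0.94180
Maximum is HKD→PLN→CNY→HKD at 1.0203; arbitrage exists.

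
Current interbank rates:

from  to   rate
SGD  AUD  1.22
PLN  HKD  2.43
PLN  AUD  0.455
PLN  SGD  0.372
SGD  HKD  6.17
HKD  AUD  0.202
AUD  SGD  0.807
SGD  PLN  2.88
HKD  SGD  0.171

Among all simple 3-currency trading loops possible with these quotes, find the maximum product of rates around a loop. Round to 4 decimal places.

SGD→PLN→HKD→SGD: 2.88 × 2.43 × 0.171 = 1.19673
SGD→PLN→AUD→SGD: 2.88 × 0.455 × 0.807 = 1.05749
SGD→HKD→AUD→SGD: 6.17 × 0.202 × 0.807 = 1.00580
Maximum is SGD→PLN→HKD→SGD at 1.1967; arbitrage exists.

1.1967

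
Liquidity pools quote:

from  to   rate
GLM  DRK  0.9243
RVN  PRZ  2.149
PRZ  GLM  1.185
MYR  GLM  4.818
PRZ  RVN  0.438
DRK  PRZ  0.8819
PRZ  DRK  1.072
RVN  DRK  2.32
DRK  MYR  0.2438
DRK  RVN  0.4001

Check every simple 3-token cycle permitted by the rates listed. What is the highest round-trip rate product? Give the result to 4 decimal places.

1.0857

DRK→MYR→GLM→DRK: 0.2438 × 4.818 × 0.9243 = 1.08571
PRZ→GLM→DRK→PRZ: 1.185 × 0.9243 × 0.8819 = 0.96594
PRZ→DRK→RVN→PRZ: 1.072 × 0.4001 × 2.149 = 0.92172
PRZ→RVN→DRK→PRZ: 0.438 × 2.32 × 0.8819 = 0.89615
Maximum is DRK→MYR→GLM→DRK at 1.0857; arbitrage exists.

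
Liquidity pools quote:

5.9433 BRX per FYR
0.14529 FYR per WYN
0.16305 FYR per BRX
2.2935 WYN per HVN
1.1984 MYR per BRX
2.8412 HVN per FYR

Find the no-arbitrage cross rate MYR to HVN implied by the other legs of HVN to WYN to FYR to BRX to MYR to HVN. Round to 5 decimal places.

Known legs of the cycle: 2.2935 × 0.14529 × 5.9433 × 1.1984 = 2.3733616541270328
For no arbitrage the full-cycle product must be 1, so the missing rate is 1 / 2.3733616541270328 ≈ 0.4213433.

0.42134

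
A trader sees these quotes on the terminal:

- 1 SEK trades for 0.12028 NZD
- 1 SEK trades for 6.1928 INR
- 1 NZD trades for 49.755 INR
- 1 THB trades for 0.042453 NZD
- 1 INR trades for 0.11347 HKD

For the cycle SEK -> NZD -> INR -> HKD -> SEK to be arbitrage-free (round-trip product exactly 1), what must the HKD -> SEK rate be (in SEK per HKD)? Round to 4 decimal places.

Known legs of the cycle: 0.12028 × 49.755 × 0.11347 = 0.679064777958
For no arbitrage the full-cycle product must be 1, so the missing rate is 1 / 0.679064777958 ≈ 1.472614.

1.4726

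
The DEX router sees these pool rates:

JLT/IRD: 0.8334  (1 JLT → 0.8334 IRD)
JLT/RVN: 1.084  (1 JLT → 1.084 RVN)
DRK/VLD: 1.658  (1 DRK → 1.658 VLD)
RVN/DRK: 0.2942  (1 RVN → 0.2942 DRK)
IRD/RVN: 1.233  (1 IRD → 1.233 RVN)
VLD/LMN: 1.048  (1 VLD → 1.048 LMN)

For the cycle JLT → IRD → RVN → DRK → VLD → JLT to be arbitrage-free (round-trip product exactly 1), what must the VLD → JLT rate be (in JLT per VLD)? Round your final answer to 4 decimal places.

Known legs of the cycle: 0.8334 × 1.233 × 0.2942 × 1.658 = 0.50123774481192
For no arbitrage the full-cycle product must be 1, so the missing rate is 1 / 0.50123774481192 ≈ 1.995061.

1.9951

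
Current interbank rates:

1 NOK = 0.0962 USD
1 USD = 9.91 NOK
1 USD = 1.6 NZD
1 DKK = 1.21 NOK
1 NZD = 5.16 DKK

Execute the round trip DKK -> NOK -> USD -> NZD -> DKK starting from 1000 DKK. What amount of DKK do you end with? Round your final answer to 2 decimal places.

961.01

1000 DKK × 1.21 = 1210 NOK
1210 NOK × 0.0962 = 116.402 USD
116.402 USD × 1.6 = 186.2432 NZD
186.2432 NZD × 5.16 = 961.014912 DKK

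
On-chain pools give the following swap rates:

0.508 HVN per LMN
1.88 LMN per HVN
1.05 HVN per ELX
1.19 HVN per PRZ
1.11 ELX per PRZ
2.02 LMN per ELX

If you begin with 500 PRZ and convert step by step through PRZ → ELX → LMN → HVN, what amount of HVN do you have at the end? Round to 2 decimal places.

569.52

500 PRZ × 1.11 = 555 ELX
555 ELX × 2.02 = 1121.1 LMN
1121.1 LMN × 0.508 = 569.5188 HVN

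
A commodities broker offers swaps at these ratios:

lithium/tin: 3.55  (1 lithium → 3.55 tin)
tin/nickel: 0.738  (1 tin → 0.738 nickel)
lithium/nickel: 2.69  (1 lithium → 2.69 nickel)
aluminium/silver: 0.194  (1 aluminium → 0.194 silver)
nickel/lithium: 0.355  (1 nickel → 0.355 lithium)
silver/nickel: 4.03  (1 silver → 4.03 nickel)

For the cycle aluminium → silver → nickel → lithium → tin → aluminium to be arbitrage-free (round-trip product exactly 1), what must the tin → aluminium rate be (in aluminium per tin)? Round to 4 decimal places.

Known legs of the cycle: 0.194 × 4.03 × 0.355 × 3.55 = 0.985288655
For no arbitrage the full-cycle product must be 1, so the missing rate is 1 / 0.985288655 ≈ 1.014931.

1.0149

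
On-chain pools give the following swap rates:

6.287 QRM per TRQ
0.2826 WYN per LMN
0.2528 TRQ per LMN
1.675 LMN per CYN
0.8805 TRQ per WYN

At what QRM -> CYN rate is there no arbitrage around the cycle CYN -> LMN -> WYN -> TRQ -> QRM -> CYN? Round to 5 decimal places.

0.38163

Known legs of the cycle: 1.675 × 0.2826 × 0.8805 × 6.287 = 2.6203529302425
For no arbitrage the full-cycle product must be 1, so the missing rate is 1 / 2.6203529302425 ≈ 0.3816280.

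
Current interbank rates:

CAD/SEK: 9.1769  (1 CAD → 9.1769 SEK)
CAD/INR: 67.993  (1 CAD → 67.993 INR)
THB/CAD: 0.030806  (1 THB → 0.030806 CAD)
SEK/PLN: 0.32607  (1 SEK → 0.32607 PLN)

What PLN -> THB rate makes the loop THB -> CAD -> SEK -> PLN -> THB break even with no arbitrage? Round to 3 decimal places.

Known legs of the cycle: 0.030806 × 9.1769 × 0.32607 = 0.092181156787098
For no arbitrage the full-cycle product must be 1, so the missing rate is 1 / 0.092181156787098 ≈ 10.84820.

10.848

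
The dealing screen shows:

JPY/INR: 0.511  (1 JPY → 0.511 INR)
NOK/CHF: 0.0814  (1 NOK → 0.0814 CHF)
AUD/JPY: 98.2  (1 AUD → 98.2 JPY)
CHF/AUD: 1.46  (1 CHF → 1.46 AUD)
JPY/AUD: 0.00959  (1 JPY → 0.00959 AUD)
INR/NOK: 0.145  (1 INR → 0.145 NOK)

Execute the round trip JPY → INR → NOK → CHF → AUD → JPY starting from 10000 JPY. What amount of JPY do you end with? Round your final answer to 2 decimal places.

10000 JPY × 0.511 = 5110 INR
5110 INR × 0.145 = 740.95 NOK
740.95 NOK × 0.0814 = 60.31333 CHF
60.31333 CHF × 1.46 = 88.0574618 AUD
88.0574618 AUD × 98.2 = 8647.24274876 JPY

8647.24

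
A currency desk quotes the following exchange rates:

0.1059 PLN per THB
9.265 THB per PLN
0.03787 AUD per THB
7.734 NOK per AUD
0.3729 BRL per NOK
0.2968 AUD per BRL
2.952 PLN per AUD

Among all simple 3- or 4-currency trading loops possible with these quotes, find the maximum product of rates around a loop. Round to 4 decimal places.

1.0358

THB→AUD→PLN→THB: 0.03787 × 2.952 × 9.265 = 1.03576
BRL→AUD→NOK→BRL: 0.2968 × 7.734 × 0.3729 = 0.85597
Maximum is THB→AUD→PLN→THB at 1.0358; arbitrage exists.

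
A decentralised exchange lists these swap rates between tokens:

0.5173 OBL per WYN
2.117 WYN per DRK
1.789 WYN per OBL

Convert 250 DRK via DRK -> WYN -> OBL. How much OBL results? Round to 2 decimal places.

273.78

250 DRK × 2.117 = 529.25 WYN
529.25 WYN × 0.5173 = 273.781025 OBL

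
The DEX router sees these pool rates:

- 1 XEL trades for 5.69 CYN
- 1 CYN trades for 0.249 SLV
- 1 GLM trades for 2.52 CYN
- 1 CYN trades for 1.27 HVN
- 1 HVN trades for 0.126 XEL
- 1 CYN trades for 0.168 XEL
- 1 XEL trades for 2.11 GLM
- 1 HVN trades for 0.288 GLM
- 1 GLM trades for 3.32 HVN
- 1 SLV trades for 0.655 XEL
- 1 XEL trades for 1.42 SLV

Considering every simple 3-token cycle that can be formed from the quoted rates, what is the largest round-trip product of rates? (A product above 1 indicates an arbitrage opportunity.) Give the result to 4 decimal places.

XEL→CYN→SLV→XEL: 5.69 × 0.249 × 0.655 = 0.92801
CYN→HVN→GLM→CYN: 1.27 × 0.288 × 2.52 = 0.92172
XEL→CYN→HVN→XEL: 5.69 × 1.27 × 0.126 = 0.91051
XEL→GLM→CYN→XEL: 2.11 × 2.52 × 0.168 = 0.89329
XEL→GLM→HVN→XEL: 2.11 × 3.32 × 0.126 = 0.88266
Maximum is XEL→CYN→SLV→XEL at 0.9280; no arbitrage — every cycle loses value.

0.9280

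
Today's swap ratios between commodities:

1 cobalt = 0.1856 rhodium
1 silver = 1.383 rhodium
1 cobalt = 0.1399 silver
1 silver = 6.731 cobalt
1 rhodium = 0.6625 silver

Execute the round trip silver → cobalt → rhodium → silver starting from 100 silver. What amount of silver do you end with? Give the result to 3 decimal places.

100 silver × 6.731 = 673.1 cobalt
673.1 cobalt × 0.1856 = 124.92736 rhodium
124.92736 rhodium × 0.6625 = 82.764376 silver

82.764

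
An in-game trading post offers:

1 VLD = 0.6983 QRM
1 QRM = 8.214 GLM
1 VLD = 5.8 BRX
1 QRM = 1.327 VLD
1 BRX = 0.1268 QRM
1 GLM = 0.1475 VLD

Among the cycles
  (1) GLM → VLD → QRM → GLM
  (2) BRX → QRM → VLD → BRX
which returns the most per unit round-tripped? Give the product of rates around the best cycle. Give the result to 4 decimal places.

(1) 0.1475 × 0.6983 × 8.214 = 0.84604
(2) 0.1268 × 1.327 × 5.8 = 0.97593
Highest is cycle (2) at 0.9759 (≤1, no arbitrage).

0.9759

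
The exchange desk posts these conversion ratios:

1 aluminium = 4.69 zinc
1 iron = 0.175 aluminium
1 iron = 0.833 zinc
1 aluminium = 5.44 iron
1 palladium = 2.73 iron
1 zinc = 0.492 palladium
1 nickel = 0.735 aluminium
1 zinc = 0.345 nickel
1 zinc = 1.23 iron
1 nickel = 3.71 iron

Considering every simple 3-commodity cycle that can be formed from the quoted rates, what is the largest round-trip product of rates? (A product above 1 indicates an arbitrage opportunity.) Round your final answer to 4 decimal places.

1.1893

aluminium→zinc→nickel→aluminium: 4.69 × 0.345 × 0.735 = 1.18927
palladium→iron→zinc→palladium: 2.73 × 0.833 × 0.492 = 1.11885
nickel→iron→zinc→nickel: 3.71 × 0.833 × 0.345 = 1.06620
aluminium→zinc→iron→aluminium: 4.69 × 1.23 × 0.175 = 1.00952
Maximum is aluminium→zinc→nickel→aluminium at 1.1893; arbitrage exists.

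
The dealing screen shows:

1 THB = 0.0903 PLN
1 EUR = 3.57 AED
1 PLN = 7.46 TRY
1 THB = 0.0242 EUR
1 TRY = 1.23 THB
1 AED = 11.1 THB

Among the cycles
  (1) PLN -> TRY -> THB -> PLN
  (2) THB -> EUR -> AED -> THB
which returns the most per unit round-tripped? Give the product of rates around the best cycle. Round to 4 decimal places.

0.9590

(1) 7.46 × 1.23 × 0.0903 = 0.82857
(2) 0.0242 × 3.57 × 11.1 = 0.95897
Highest is cycle (2) at 0.9590 (≤1, no arbitrage).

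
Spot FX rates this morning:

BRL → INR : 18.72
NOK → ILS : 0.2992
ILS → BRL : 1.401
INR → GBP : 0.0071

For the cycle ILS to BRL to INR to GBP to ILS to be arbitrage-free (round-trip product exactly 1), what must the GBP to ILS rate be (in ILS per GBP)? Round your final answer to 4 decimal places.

5.3703

Known legs of the cycle: 1.401 × 18.72 × 0.0071 = 0.186209712
For no arbitrage the full-cycle product must be 1, so the missing rate is 1 / 0.186209712 ≈ 5.370289.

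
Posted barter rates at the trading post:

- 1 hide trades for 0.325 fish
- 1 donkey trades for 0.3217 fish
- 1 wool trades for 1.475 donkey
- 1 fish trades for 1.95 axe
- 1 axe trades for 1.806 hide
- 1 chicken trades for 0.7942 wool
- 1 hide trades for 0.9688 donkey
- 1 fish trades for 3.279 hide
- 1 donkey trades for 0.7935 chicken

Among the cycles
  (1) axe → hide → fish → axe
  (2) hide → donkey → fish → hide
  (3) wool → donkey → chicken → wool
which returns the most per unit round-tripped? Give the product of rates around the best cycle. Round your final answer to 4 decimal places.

1.1446

(1) 1.806 × 0.325 × 1.95 = 1.14455
(2) 0.9688 × 0.3217 × 3.279 = 1.02194
(3) 1.475 × 0.7935 × 0.7942 = 0.92954
Highest is cycle (1) at 1.1446 (>1, arbitrage).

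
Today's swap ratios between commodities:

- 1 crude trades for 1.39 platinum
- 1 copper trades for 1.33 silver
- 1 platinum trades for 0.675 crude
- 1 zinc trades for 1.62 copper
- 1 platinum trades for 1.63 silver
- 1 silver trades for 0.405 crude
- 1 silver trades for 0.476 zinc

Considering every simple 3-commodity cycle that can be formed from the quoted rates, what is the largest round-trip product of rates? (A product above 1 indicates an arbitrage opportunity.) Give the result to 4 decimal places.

1.0256

zinc→copper→silver→zinc: 1.62 × 1.33 × 0.476 = 1.02559
platinum→silver→crude→platinum: 1.63 × 0.405 × 1.39 = 0.91761
Maximum is zinc→copper→silver→zinc at 1.0256; arbitrage exists.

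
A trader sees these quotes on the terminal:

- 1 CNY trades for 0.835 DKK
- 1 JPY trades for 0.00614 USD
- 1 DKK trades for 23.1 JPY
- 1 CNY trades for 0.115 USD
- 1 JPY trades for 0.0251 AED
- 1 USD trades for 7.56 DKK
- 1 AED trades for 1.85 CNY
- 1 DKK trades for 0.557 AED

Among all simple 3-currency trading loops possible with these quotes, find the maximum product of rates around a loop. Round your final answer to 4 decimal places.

1.0723

DKK→JPY→USD→DKK: 23.1 × 0.00614 × 7.56 = 1.07227
CNY→DKK→AED→CNY: 0.835 × 0.557 × 1.85 = 0.86043
Maximum is DKK→JPY→USD→DKK at 1.0723; arbitrage exists.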